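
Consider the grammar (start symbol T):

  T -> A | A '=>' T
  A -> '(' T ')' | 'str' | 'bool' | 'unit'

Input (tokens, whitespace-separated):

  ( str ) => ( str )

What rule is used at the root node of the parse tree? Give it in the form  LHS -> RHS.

T -> A '=>' T

[T [A ( [T [A str]] )] => [T [A ( [T [A str]] )]]]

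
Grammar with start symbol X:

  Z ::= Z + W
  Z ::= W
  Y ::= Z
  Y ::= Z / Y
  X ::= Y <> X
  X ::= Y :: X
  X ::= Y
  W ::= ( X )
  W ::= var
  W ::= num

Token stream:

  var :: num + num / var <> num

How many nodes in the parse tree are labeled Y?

4

[X [Y [Z [W var]]] :: [X [Y [Z [Z [W num]] + [W num]] / [Y [Z [W var]]]] <> [X [Y [Z [W num]]]]]]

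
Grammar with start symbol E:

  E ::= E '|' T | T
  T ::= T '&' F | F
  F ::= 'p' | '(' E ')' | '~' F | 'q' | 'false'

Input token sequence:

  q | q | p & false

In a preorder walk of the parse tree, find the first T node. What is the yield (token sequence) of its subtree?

[E [E [E [T [F q]]] | [T [F q]]] | [T [T [F p]] & [F false]]]

q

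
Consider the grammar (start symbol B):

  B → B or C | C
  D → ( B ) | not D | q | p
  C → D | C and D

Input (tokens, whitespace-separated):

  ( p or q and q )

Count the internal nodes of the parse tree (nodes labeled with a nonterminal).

11

[B [C [D ( [B [B [C [D p]]] or [C [C [D q]] and [D q]]] )]]]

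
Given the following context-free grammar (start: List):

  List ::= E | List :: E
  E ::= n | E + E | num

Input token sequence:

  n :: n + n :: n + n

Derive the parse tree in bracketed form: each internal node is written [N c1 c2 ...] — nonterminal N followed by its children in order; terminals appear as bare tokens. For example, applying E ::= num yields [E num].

[List [List [List [E n]] :: [E [E n] + [E n]]] :: [E [E n] + [E n]]]

List
List :: E
List :: E :: E
E :: E :: E
n :: E :: E
n :: E + E :: E
n :: n + E :: E
n :: n + n :: E
n :: n + n :: E + E
n :: n + n :: n + E
n :: n + n :: n + n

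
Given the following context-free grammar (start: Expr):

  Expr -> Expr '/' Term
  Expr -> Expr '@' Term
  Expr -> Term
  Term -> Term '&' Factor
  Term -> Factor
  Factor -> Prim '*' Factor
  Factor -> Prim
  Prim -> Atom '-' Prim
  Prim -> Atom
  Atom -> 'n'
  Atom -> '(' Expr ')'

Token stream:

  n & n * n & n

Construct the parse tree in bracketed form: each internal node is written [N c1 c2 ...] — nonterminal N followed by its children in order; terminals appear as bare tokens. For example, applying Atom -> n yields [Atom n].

Expr
Term
Term & Factor
Term & Factor & Factor
Factor & Factor & Factor
Prim & Factor & Factor
Atom & Factor & Factor
n & Factor & Factor
n & Prim * Factor & Factor
n & Atom * Factor & Factor
n & n * Factor & Factor
n & n * Prim & Factor
n & n * Atom & Factor
n & n * n & Factor
n & n * n & Prim
n & n * n & Atom
n & n * n & n

[Expr [Term [Term [Term [Factor [Prim [Atom n]]]] & [Factor [Prim [Atom n]] * [Factor [Prim [Atom n]]]]] & [Factor [Prim [Atom n]]]]]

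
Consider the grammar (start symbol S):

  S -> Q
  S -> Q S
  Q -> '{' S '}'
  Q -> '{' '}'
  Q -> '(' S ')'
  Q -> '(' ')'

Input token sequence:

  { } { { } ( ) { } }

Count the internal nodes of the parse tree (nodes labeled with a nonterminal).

[S [Q { }] [S [Q { [S [Q { }] [S [Q ( )] [S [Q { }]]]] }]]]

10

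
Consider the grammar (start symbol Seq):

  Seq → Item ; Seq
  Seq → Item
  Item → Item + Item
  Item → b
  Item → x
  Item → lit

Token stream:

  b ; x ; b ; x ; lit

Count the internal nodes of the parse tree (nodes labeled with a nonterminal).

10

[Seq [Item b] ; [Seq [Item x] ; [Seq [Item b] ; [Seq [Item x] ; [Seq [Item lit]]]]]]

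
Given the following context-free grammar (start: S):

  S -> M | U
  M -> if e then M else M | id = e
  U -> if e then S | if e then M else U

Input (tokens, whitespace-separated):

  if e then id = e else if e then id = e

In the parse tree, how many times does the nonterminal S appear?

[S [U if e then [M id = e] else [U if e then [S [M id = e]]]]]

2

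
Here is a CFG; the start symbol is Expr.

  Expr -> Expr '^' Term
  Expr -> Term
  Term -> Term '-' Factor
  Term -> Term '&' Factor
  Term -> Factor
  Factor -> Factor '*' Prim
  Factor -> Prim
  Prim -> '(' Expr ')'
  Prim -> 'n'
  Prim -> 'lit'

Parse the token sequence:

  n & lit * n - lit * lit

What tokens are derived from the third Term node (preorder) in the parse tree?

n

[Expr [Term [Term [Term [Factor [Prim n]]] & [Factor [Factor [Prim lit]] * [Prim n]]] - [Factor [Factor [Prim lit]] * [Prim lit]]]]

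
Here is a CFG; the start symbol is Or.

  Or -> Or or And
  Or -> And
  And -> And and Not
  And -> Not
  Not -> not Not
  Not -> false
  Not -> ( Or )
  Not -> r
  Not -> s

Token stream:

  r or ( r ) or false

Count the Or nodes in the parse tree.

[Or [Or [Or [And [Not r]]] or [And [Not ( [Or [And [Not r]]] )]]] or [And [Not false]]]

4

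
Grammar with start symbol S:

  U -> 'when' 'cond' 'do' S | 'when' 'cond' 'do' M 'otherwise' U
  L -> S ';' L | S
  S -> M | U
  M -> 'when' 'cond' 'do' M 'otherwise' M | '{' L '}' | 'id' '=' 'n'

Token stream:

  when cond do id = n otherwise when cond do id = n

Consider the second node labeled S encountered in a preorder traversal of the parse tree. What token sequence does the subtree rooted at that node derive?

id = n

[S [U when cond do [M id = n] otherwise [U when cond do [S [M id = n]]]]]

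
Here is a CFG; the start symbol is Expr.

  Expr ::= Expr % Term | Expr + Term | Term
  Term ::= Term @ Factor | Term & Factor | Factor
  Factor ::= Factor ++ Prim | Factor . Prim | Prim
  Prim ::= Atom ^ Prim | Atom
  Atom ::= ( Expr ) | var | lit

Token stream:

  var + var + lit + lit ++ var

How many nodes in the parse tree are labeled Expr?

[Expr [Expr [Expr [Expr [Term [Factor [Prim [Atom var]]]]] + [Term [Factor [Prim [Atom var]]]]] + [Term [Factor [Prim [Atom lit]]]]] + [Term [Factor [Factor [Prim [Atom lit]]] ++ [Prim [Atom var]]]]]

4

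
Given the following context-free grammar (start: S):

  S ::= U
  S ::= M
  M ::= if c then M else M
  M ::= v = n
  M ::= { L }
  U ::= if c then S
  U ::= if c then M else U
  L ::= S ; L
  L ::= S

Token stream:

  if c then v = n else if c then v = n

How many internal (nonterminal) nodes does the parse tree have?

6

[S [U if c then [M v = n] else [U if c then [S [M v = n]]]]]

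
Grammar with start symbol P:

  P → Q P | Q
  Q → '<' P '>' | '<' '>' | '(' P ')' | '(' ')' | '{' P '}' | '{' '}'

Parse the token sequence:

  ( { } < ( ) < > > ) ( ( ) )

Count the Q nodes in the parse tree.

[P [Q ( [P [Q { }] [P [Q < [P [Q ( )] [P [Q < >]]] >]]] )] [P [Q ( [P [Q ( )]] )]]]

7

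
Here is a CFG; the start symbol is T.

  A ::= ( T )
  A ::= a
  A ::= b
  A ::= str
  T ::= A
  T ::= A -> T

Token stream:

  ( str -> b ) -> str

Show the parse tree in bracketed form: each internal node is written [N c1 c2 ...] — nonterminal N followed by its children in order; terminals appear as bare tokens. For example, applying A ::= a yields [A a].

[T [A ( [T [A str] -> [T [A b]]] )] -> [T [A str]]]

T
A -> T
( T ) -> T
( A -> T ) -> T
( str -> T ) -> T
( str -> A ) -> T
( str -> b ) -> T
( str -> b ) -> A
( str -> b ) -> str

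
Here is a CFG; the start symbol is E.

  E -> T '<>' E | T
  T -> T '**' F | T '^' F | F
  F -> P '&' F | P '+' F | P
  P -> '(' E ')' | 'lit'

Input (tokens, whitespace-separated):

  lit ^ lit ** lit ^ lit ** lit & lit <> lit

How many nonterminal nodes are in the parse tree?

[E [T [T [T [T [T [F [P lit]]] ^ [F [P lit]]] ** [F [P lit]]] ^ [F [P lit]]] ** [F [P lit] & [F [P lit]]]] <> [E [T [F [P lit]]]]]

22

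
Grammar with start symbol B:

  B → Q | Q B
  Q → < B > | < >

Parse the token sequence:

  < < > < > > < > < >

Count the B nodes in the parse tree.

5

[B [Q < [B [Q < >] [B [Q < >]]] >] [B [Q < >] [B [Q < >]]]]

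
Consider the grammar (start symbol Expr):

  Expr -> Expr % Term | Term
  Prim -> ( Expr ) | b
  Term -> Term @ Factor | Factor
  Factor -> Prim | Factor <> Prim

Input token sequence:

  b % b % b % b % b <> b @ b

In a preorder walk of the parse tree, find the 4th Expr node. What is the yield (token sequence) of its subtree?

[Expr [Expr [Expr [Expr [Expr [Term [Factor [Prim b]]]] % [Term [Factor [Prim b]]]] % [Term [Factor [Prim b]]]] % [Term [Factor [Prim b]]]] % [Term [Term [Factor [Factor [Prim b]] <> [Prim b]]] @ [Factor [Prim b]]]]

b % b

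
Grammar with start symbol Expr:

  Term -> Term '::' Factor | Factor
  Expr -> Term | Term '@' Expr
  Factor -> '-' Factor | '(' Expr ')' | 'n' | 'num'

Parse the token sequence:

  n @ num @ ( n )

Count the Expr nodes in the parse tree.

[Expr [Term [Factor n]] @ [Expr [Term [Factor num]] @ [Expr [Term [Factor ( [Expr [Term [Factor n]]] )]]]]]

4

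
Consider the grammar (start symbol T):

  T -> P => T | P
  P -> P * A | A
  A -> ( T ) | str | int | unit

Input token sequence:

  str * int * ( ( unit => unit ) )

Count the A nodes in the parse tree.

6

[T [P [P [P [A str]] * [A int]] * [A ( [T [P [A ( [T [P [A unit]] => [T [P [A unit]]]] )]]] )]]]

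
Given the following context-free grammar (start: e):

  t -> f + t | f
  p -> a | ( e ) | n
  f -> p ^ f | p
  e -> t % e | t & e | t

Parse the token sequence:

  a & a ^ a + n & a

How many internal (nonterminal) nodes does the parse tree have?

[e [t [f [p a]]] & [e [t [f [p a] ^ [f [p a]]] + [t [f [p n]]]] & [e [t [f [p a]]]]]]

17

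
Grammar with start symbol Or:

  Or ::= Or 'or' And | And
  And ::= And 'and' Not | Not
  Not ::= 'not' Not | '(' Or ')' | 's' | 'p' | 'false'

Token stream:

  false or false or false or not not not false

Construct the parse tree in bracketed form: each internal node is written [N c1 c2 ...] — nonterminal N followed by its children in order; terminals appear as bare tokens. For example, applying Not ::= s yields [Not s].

[Or [Or [Or [Or [And [Not false]]] or [And [Not false]]] or [And [Not false]]] or [And [Not not [Not not [Not not [Not false]]]]]]

Or
Or or And
Or or And or And
Or or And or And or And
And or And or And or And
Not or And or And or And
false or And or And or And
false or Not or And or And
false or false or And or And
false or false or Not or And
false or false or false or And
false or false or false or Not
false or false or false or not Not
false or false or false or not not Not
false or false or false or not not not Not
false or false or false or not not not false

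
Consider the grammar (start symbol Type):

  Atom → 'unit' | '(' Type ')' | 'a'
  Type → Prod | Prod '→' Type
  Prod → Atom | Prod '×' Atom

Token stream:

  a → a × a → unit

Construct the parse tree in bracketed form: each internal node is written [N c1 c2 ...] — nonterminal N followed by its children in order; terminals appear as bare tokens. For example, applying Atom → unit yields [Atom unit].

[Type [Prod [Atom a]] → [Type [Prod [Prod [Atom a]] × [Atom a]] → [Type [Prod [Atom unit]]]]]

Type
Prod → Type
Atom → Type
a → Type
a → Prod → Type
a → Prod × Atom → Type
a → Atom × Atom → Type
a → a × Atom → Type
a → a × a → Type
a → a × a → Prod
a → a × a → Atom
a → a × a → unit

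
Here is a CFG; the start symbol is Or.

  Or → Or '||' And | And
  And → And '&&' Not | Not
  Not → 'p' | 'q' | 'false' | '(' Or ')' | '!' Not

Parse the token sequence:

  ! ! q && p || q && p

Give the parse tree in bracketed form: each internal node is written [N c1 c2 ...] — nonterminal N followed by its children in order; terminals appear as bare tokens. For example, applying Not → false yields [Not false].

[Or [Or [And [And [Not ! [Not ! [Not q]]]] && [Not p]]] || [And [And [Not q]] && [Not p]]]

Or
Or || And
And || And
And && Not || And
Not && Not || And
! Not && Not || And
! ! Not && Not || And
! ! q && Not || And
! ! q && p || And
! ! q && p || And && Not
! ! q && p || Not && Not
! ! q && p || q && Not
! ! q && p || q && p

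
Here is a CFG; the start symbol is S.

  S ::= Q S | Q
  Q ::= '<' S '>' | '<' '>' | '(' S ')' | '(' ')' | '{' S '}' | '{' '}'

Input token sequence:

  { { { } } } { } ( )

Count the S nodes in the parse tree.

[S [Q { [S [Q { [S [Q { }]] }]] }] [S [Q { }] [S [Q ( )]]]]

5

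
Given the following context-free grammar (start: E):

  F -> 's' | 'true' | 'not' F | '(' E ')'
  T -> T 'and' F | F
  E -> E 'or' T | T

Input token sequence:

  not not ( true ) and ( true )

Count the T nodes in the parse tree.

4

[E [T [T [F not [F not [F ( [E [T [F true]]] )]]]] and [F ( [E [T [F true]]] )]]]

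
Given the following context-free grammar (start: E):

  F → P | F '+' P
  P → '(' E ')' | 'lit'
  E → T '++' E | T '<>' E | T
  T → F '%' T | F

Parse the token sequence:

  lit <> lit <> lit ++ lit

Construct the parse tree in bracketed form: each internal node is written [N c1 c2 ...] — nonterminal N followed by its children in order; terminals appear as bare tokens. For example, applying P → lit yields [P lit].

[E [T [F [P lit]]] <> [E [T [F [P lit]]] <> [E [T [F [P lit]]] ++ [E [T [F [P lit]]]]]]]

E
T <> E
F <> E
P <> E
lit <> E
lit <> T <> E
lit <> F <> E
lit <> P <> E
lit <> lit <> E
lit <> lit <> T ++ E
lit <> lit <> F ++ E
lit <> lit <> P ++ E
lit <> lit <> lit ++ E
lit <> lit <> lit ++ T
lit <> lit <> lit ++ F
lit <> lit <> lit ++ P
lit <> lit <> lit ++ lit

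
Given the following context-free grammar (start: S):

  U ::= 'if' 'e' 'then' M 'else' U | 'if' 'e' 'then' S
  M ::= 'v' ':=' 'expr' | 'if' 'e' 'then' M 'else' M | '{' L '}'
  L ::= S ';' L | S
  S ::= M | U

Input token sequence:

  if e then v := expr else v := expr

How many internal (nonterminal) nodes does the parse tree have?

[S [M if e then [M v := expr] else [M v := expr]]]

4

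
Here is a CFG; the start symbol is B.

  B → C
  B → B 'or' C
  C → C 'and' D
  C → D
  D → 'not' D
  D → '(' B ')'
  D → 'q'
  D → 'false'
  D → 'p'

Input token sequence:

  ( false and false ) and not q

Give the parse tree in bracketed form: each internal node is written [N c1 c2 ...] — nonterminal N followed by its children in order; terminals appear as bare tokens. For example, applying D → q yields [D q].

[B [C [C [D ( [B [C [C [D false]] and [D false]]] )]] and [D not [D q]]]]

B
C
C and D
D and D
( B ) and D
( C ) and D
( C and D ) and D
( D and D ) and D
( false and D ) and D
( false and false ) and D
( false and false ) and not D
( false and false ) and not q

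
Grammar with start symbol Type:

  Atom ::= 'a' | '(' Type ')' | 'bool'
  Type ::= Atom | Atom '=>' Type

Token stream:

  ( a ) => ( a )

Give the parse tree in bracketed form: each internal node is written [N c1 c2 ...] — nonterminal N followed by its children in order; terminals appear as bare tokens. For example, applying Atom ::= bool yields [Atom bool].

[Type [Atom ( [Type [Atom a]] )] => [Type [Atom ( [Type [Atom a]] )]]]

Type
Atom => Type
( Type ) => Type
( Atom ) => Type
( a ) => Type
( a ) => Atom
( a ) => ( Type )
( a ) => ( Atom )
( a ) => ( a )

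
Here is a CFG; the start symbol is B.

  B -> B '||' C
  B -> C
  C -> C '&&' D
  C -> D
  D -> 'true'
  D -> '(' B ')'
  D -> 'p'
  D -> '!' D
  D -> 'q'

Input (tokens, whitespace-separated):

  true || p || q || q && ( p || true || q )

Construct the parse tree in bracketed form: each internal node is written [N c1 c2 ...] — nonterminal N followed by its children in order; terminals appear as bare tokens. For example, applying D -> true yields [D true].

B
B || C
B || C || C
B || C || C || C
C || C || C || C
D || C || C || C
true || C || C || C
true || D || C || C
true || p || C || C
true || p || D || C
true || p || q || C
true || p || q || C && D
true || p || q || D && D
true || p || q || q && D
true || p || q || q && ( B )
true || p || q || q && ( B || C )
true || p || q || q && ( B || C || C )
true || p || q || q && ( C || C || C )
true || p || q || q && ( D || C || C )
true || p || q || q && ( p || C || C )
true || p || q || q && ( p || D || C )
true || p || q || q && ( p || true || C )
true || p || q || q && ( p || true || D )
true || p || q || q && ( p || true || q )

[B [B [B [B [C [D true]]] || [C [D p]]] || [C [D q]]] || [C [C [D q]] && [D ( [B [B [B [C [D p]]] || [C [D true]]] || [C [D q]]] )]]]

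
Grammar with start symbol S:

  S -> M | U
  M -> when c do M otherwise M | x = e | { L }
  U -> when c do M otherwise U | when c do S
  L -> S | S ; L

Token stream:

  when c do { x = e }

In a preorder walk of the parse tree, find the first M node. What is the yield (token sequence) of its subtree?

{ x = e }

[S [U when c do [S [M { [L [S [M x = e]]] }]]]]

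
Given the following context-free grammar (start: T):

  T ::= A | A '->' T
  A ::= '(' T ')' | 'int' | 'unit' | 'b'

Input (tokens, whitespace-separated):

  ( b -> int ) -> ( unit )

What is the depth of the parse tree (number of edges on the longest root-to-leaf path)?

5

[T [A ( [T [A b] -> [T [A int]]] )] -> [T [A ( [T [A unit]] )]]]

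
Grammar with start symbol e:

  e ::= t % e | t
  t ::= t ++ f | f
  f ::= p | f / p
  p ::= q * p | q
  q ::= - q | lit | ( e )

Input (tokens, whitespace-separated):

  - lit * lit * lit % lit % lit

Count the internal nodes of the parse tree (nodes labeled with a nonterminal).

[e [t [f [p [q - [q lit]] * [p [q lit] * [p [q lit]]]]]] % [e [t [f [p [q lit]]]] % [e [t [f [p [q lit]]]]]]]

20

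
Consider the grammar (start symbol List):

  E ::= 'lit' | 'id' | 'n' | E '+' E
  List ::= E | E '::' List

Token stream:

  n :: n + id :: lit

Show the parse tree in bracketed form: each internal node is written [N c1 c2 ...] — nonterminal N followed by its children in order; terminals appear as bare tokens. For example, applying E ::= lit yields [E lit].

List
E :: List
n :: List
n :: E :: List
n :: E + E :: List
n :: n + E :: List
n :: n + id :: List
n :: n + id :: E
n :: n + id :: lit

[List [E n] :: [List [E [E n] + [E id]] :: [List [E lit]]]]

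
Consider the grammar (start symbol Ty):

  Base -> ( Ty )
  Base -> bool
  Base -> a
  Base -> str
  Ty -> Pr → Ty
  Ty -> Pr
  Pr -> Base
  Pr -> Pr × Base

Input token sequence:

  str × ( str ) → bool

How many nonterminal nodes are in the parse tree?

11

[Ty [Pr [Pr [Base str]] × [Base ( [Ty [Pr [Base str]]] )]] → [Ty [Pr [Base bool]]]]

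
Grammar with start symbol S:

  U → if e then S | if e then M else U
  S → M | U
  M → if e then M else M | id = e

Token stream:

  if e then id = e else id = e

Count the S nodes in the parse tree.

[S [M if e then [M id = e] else [M id = e]]]

1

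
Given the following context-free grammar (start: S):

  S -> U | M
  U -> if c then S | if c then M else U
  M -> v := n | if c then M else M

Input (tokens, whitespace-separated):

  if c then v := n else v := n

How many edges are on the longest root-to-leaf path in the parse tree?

3

[S [M if c then [M v := n] else [M v := n]]]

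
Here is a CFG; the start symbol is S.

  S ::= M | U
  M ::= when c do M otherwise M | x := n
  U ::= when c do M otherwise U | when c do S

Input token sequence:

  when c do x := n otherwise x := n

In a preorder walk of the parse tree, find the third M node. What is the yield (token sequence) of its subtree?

x := n

[S [M when c do [M x := n] otherwise [M x := n]]]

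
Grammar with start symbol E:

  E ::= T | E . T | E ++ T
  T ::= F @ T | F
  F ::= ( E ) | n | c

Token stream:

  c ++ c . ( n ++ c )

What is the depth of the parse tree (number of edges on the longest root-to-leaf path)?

7

[E [E [E [T [F c]]] ++ [T [F c]]] . [T [F ( [E [E [T [F n]]] ++ [T [F c]]] )]]]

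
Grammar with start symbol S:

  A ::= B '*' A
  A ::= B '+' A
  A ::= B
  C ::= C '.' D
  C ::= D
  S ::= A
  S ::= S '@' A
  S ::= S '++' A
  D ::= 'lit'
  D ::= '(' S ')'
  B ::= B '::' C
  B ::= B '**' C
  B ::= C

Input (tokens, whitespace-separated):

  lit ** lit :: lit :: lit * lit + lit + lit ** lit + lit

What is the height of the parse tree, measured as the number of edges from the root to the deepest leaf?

9

[S [A [B [B [B [B [C [D lit]]] ** [C [D lit]]] :: [C [D lit]]] :: [C [D lit]]] * [A [B [C [D lit]]] + [A [B [C [D lit]]] + [A [B [B [C [D lit]]] ** [C [D lit]]] + [A [B [C [D lit]]]]]]]]]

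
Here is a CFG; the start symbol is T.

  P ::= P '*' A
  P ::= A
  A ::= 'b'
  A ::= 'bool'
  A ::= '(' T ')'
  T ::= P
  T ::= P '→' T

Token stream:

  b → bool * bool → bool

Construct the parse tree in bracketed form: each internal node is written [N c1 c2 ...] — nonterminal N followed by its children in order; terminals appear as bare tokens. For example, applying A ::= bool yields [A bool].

[T [P [A b]] → [T [P [P [A bool]] * [A bool]] → [T [P [A bool]]]]]

T
P → T
A → T
b → T
b → P → T
b → P * A → T
b → A * A → T
b → bool * A → T
b → bool * bool → T
b → bool * bool → P
b → bool * bool → A
b → bool * bool → bool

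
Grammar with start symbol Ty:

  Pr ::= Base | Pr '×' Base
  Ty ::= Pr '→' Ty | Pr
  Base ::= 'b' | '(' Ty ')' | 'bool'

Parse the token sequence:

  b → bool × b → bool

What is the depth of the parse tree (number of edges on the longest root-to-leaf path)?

5

[Ty [Pr [Base b]] → [Ty [Pr [Pr [Base bool]] × [Base b]] → [Ty [Pr [Base bool]]]]]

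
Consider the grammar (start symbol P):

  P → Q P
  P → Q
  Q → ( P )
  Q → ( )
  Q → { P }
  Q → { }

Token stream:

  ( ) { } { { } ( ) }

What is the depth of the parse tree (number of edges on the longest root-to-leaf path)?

[P [Q ( )] [P [Q { }] [P [Q { [P [Q { }] [P [Q ( )]]] }]]]]

7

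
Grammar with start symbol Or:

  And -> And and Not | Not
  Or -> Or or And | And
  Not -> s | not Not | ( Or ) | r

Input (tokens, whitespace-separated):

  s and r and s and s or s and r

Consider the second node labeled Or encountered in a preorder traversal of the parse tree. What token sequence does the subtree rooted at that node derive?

[Or [Or [And [And [And [And [Not s]] and [Not r]] and [Not s]] and [Not s]]] or [And [And [Not s]] and [Not r]]]

s and r and s and s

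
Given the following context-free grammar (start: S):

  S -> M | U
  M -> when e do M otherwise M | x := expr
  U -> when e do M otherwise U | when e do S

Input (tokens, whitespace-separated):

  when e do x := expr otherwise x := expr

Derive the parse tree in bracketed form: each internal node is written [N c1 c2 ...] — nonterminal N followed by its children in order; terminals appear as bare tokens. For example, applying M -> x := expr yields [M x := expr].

S
M
when e do M otherwise M
when e do x := expr otherwise M
when e do x := expr otherwise x := expr

[S [M when e do [M x := expr] otherwise [M x := expr]]]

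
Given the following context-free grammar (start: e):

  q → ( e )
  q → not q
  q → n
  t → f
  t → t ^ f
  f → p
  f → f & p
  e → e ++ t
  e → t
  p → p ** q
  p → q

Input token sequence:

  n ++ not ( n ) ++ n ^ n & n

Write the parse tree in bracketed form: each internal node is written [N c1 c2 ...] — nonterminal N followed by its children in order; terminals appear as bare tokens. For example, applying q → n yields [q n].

[e [e [e [t [f [p [q n]]]]] ++ [t [f [p [q not [q ( [e [t [f [p [q n]]]]] )]]]]]] ++ [t [t [f [p [q n]]]] ^ [f [f [p [q n]]] & [p [q n]]]]]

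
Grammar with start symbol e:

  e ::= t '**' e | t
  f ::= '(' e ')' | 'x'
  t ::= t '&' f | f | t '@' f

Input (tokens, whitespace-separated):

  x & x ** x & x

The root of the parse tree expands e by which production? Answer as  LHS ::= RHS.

e ::= t '**' e

[e [t [t [f x]] & [f x]] ** [e [t [t [f x]] & [f x]]]]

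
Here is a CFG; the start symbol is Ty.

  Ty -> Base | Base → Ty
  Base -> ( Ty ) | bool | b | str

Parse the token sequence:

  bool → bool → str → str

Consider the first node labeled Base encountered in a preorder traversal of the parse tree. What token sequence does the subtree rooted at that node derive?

bool

[Ty [Base bool] → [Ty [Base bool] → [Ty [Base str] → [Ty [Base str]]]]]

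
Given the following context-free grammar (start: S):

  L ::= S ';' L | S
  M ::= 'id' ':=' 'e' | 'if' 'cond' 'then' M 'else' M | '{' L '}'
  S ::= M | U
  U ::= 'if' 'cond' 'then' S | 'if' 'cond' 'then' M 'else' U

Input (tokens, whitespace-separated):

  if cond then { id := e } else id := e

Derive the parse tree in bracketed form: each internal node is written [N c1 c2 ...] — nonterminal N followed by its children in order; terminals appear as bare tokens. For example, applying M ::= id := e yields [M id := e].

S
M
if cond then M else M
if cond then { L } else M
if cond then { S } else M
if cond then { M } else M
if cond then { id := e } else M
if cond then { id := e } else id := e

[S [M if cond then [M { [L [S [M id := e]]] }] else [M id := e]]]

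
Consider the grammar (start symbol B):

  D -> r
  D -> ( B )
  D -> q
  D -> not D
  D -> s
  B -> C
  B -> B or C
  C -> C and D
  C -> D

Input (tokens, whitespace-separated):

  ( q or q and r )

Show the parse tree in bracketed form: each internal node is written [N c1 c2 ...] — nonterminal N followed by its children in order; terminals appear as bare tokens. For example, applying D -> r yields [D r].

[B [C [D ( [B [B [C [D q]]] or [C [C [D q]] and [D r]]] )]]]

B
C
D
( B )
( B or C )
( C or C )
( D or C )
( q or C )
( q or C and D )
( q or D and D )
( q or q and D )
( q or q and r )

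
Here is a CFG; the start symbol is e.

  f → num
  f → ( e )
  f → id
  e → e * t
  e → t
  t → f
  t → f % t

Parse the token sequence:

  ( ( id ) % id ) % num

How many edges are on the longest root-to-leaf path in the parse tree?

9

[e [t [f ( [e [t [f ( [e [t [f id]]] )] % [t [f id]]]] )] % [t [f num]]]]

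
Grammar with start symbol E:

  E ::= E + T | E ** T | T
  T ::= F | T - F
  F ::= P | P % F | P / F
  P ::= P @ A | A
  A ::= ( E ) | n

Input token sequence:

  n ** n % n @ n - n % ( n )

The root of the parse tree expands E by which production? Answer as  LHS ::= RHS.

E ::= E ** T

[E [E [T [F [P [A n]]]]] ** [T [T [F [P [A n]] % [F [P [P [A n]] @ [A n]]]]] - [F [P [A n]] % [F [P [A ( [E [T [F [P [A n]]]]] )]]]]]]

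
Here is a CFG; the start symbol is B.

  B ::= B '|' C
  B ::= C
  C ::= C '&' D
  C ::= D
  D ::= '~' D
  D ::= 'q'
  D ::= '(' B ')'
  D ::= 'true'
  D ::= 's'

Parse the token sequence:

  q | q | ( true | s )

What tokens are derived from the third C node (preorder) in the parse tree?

[B [B [B [C [D q]]] | [C [D q]]] | [C [D ( [B [B [C [D true]]] | [C [D s]]] )]]]

( true | s )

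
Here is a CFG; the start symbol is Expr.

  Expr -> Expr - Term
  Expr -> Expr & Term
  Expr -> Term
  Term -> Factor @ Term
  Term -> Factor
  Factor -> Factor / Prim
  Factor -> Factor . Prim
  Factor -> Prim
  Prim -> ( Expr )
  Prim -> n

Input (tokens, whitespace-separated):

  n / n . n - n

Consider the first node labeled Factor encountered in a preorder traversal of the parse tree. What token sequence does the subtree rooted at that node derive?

[Expr [Expr [Term [Factor [Factor [Factor [Prim n]] / [Prim n]] . [Prim n]]]] - [Term [Factor [Prim n]]]]

n / n . n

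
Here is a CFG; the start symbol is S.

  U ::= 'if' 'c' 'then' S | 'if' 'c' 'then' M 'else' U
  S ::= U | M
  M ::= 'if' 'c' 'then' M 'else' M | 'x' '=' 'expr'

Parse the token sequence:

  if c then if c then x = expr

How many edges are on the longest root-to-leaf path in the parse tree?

6

[S [U if c then [S [U if c then [S [M x = expr]]]]]]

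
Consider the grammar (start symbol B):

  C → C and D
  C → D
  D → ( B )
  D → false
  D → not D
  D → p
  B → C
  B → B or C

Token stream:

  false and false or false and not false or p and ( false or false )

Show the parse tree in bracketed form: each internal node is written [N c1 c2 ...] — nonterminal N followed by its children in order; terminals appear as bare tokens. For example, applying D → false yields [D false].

B
B or C
B or C or C
C or C or C
C and D or C or C
D and D or C or C
false and D or C or C
false and false or C or C
false and false or C and D or C
false and false or D and D or C
false and false or false and D or C
false and false or false and not D or C
false and false or false and not false or C
false and false or false and not false or C and D
false and false or false and not false or D and D
false and false or false and not false or p and D
false and false or false and not false or p and ( B )
false and false or false and not false or p and ( B or C )
false and false or false and not false or p and ( C or C )
false and false or false and not false or p and ( D or C )
false and false or false and not false or p and ( false or C )
false and false or false and not false or p and ( false or D )
false and false or false and not false or p and ( false or false )

[B [B [B [C [C [D false]] and [D false]]] or [C [C [D false]] and [D not [D false]]]] or [C [C [D p]] and [D ( [B [B [C [D false]]] or [C [D false]]] )]]]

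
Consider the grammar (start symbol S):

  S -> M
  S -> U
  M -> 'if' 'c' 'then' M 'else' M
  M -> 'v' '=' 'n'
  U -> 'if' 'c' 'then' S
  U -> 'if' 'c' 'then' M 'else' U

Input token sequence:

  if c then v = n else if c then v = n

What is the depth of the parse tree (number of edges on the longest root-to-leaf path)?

5

[S [U if c then [M v = n] else [U if c then [S [M v = n]]]]]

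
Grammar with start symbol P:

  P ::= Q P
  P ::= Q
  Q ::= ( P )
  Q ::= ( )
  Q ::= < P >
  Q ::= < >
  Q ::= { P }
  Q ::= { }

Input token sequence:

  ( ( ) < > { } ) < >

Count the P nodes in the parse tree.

5

[P [Q ( [P [Q ( )] [P [Q < >] [P [Q { }]]]] )] [P [Q < >]]]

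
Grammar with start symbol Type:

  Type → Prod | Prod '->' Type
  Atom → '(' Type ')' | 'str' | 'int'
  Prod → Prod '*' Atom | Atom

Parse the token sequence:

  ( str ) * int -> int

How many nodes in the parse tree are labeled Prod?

[Type [Prod [Prod [Atom ( [Type [Prod [Atom str]]] )]] * [Atom int]] -> [Type [Prod [Atom int]]]]

4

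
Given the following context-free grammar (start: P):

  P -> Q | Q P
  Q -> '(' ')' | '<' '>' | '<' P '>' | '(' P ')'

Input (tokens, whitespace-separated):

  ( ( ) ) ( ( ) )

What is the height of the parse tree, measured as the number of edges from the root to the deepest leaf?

[P [Q ( [P [Q ( )]] )] [P [Q ( [P [Q ( )]] )]]]

5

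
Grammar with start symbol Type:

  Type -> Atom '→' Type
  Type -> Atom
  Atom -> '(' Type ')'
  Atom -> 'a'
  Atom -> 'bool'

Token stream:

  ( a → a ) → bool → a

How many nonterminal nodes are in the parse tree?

[Type [Atom ( [Type [Atom a] → [Type [Atom a]]] )] → [Type [Atom bool] → [Type [Atom a]]]]

10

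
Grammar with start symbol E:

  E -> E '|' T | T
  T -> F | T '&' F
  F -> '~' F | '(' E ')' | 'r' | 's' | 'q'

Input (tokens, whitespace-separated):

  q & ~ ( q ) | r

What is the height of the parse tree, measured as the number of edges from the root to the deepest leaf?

[E [E [T [T [F q]] & [F ~ [F ( [E [T [F q]]] )]]]] | [T [F r]]]

8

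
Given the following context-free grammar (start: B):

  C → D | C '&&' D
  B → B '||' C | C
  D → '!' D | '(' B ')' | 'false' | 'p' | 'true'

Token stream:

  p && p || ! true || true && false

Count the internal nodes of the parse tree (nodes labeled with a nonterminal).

[B [B [B [C [C [D p]] && [D p]]] || [C [D ! [D true]]]] || [C [C [D true]] && [D false]]]

14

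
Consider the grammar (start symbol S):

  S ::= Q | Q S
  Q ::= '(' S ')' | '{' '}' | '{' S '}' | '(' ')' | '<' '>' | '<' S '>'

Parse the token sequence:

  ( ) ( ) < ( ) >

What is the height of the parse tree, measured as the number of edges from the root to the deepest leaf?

[S [Q ( )] [S [Q ( )] [S [Q < [S [Q ( )]] >]]]]

6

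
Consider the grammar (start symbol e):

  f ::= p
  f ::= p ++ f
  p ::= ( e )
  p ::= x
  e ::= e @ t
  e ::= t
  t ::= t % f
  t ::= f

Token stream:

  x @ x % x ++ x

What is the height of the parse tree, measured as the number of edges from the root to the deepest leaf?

[e [e [t [f [p x]]]] @ [t [t [f [p x]]] % [f [p x] ++ [f [p x]]]]]

5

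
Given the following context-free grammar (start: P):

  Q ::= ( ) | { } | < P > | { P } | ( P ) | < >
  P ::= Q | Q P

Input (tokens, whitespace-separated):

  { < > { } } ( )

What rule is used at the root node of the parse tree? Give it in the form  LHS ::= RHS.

P ::= Q P

[P [Q { [P [Q < >] [P [Q { }]]] }] [P [Q ( )]]]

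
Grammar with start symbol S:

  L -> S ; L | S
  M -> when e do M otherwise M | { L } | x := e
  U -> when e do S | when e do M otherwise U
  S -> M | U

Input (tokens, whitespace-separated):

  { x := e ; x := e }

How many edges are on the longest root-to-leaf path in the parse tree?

[S [M { [L [S [M x := e]] ; [L [S [M x := e]]]] }]]

6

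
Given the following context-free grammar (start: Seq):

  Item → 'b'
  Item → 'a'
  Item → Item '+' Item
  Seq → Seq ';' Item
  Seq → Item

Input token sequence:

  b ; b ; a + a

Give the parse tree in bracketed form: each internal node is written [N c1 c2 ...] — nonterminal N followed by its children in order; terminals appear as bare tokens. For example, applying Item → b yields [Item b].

Seq
Seq ; Item
Seq ; Item ; Item
Item ; Item ; Item
b ; Item ; Item
b ; b ; Item
b ; b ; Item + Item
b ; b ; a + Item
b ; b ; a + a

[Seq [Seq [Seq [Item b]] ; [Item b]] ; [Item [Item a] + [Item a]]]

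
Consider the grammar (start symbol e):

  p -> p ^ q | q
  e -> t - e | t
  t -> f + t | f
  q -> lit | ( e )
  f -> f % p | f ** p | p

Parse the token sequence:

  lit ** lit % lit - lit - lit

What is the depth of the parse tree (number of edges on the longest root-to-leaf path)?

7

[e [t [f [f [f [p [q lit]]] ** [p [q lit]]] % [p [q lit]]]] - [e [t [f [p [q lit]]]] - [e [t [f [p [q lit]]]]]]]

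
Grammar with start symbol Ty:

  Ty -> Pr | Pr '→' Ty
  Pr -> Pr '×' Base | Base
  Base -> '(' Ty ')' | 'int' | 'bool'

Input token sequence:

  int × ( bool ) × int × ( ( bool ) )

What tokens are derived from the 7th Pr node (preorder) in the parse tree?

[Ty [Pr [Pr [Pr [Pr [Base int]] × [Base ( [Ty [Pr [Base bool]]] )]] × [Base int]] × [Base ( [Ty [Pr [Base ( [Ty [Pr [Base bool]]] )]]] )]]]

bool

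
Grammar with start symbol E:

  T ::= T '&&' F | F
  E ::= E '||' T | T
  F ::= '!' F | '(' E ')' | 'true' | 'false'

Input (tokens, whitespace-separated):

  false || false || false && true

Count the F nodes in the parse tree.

4

[E [E [E [T [F false]]] || [T [F false]]] || [T [T [F false]] && [F true]]]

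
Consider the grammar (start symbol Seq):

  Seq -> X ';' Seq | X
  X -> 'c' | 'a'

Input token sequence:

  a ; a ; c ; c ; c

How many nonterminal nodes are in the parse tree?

10

[Seq [X a] ; [Seq [X a] ; [Seq [X c] ; [Seq [X c] ; [Seq [X c]]]]]]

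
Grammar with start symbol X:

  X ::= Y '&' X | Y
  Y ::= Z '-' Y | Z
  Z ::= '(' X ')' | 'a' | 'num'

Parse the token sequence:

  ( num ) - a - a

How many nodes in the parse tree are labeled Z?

4

[X [Y [Z ( [X [Y [Z num]]] )] - [Y [Z a] - [Y [Z a]]]]]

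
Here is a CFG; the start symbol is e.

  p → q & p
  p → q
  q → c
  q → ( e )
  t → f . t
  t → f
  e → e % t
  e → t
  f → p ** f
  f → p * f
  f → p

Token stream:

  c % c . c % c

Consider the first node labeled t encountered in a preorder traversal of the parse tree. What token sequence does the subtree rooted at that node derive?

[e [e [e [t [f [p [q c]]]]] % [t [f [p [q c]]] . [t [f [p [q c]]]]]] % [t [f [p [q c]]]]]

c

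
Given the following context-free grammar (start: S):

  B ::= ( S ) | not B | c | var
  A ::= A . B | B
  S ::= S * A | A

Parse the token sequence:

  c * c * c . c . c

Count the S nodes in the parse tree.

3

[S [S [S [A [B c]]] * [A [B c]]] * [A [A [A [B c]] . [B c]] . [B c]]]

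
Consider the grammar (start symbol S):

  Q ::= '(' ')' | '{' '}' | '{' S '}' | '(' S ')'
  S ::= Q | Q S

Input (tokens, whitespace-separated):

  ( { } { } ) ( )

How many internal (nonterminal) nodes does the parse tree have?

[S [Q ( [S [Q { }] [S [Q { }]]] )] [S [Q ( )]]]

8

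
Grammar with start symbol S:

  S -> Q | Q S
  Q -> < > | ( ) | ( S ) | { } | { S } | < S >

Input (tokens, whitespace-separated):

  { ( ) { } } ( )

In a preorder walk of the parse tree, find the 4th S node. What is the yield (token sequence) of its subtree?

( )

[S [Q { [S [Q ( )] [S [Q { }]]] }] [S [Q ( )]]]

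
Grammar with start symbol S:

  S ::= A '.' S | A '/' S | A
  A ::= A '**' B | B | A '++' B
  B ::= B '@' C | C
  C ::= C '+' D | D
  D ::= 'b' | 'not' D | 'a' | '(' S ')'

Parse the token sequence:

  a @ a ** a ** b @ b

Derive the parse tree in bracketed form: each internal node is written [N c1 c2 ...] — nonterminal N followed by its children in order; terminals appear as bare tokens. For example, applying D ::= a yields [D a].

S
A
A ** B
A ** B ** B
B ** B ** B
B @ C ** B ** B
C @ C ** B ** B
D @ C ** B ** B
a @ C ** B ** B
a @ D ** B ** B
a @ a ** B ** B
a @ a ** C ** B
a @ a ** D ** B
a @ a ** a ** B
a @ a ** a ** B @ C
a @ a ** a ** C @ C
a @ a ** a ** D @ C
a @ a ** a ** b @ C
a @ a ** a ** b @ D
a @ a ** a ** b @ b

[S [A [A [A [B [B [C [D a]]] @ [C [D a]]]] ** [B [C [D a]]]] ** [B [B [C [D b]]] @ [C [D b]]]]]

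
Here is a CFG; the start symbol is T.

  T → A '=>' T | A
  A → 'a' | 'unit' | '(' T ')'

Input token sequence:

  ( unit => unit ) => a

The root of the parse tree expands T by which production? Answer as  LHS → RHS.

[T [A ( [T [A unit] => [T [A unit]]] )] => [T [A a]]]

T → A '=>' T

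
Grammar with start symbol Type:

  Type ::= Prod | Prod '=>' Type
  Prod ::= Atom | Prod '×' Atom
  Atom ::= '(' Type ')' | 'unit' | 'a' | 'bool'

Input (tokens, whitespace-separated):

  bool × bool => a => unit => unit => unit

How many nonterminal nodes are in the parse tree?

[Type [Prod [Prod [Atom bool]] × [Atom bool]] => [Type [Prod [Atom a]] => [Type [Prod [Atom unit]] => [Type [Prod [Atom unit]] => [Type [Prod [Atom unit]]]]]]]

17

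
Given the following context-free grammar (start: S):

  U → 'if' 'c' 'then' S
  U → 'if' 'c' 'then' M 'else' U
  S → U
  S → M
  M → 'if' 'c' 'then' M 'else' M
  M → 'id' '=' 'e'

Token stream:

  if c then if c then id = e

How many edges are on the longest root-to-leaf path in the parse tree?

[S [U if c then [S [U if c then [S [M id = e]]]]]]

6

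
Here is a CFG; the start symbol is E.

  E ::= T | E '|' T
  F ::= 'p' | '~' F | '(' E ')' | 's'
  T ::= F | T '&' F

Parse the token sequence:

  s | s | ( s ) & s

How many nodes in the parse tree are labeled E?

4

[E [E [E [T [F s]]] | [T [F s]]] | [T [T [F ( [E [T [F s]]] )]] & [F s]]]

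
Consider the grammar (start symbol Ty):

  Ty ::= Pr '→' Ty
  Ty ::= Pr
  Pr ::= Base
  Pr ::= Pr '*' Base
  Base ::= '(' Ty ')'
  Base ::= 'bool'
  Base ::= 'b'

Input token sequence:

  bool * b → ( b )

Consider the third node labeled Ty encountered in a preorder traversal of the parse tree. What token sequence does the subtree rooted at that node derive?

b

[Ty [Pr [Pr [Base bool]] * [Base b]] → [Ty [Pr [Base ( [Ty [Pr [Base b]]] )]]]]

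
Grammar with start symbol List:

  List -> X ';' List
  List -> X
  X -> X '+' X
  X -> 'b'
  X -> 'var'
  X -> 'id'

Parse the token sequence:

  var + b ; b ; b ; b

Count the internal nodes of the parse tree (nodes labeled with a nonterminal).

10

[List [X [X var] + [X b]] ; [List [X b] ; [List [X b] ; [List [X b]]]]]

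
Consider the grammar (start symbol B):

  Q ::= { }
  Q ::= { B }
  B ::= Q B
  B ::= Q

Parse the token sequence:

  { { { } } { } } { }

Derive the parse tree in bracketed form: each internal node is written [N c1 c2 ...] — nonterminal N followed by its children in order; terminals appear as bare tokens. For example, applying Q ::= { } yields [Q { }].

[B [Q { [B [Q { [B [Q { }]] }] [B [Q { }]]] }] [B [Q { }]]]

B
Q B
{ B } B
{ Q B } B
{ { B } B } B
{ { Q } B } B
{ { { } } B } B
{ { { } } Q } B
{ { { } } { } } B
{ { { } } { } } Q
{ { { } } { } } { }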